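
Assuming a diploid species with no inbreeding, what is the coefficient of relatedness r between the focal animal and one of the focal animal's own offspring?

0.5

Each parent–offspring link contributes a factor of 1/2, and independent paths through distinct common ancestors add.
One parent–offspring link: r = (1/2)^1 = 1/2.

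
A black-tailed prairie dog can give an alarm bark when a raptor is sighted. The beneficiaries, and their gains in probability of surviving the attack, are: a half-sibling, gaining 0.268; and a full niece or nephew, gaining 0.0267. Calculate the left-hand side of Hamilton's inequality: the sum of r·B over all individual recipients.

0.073675

r to a half-sibling = 0.25 (half-sibs share one parent — one path of length 2: r = (1/2)^2 = 1/4).
r to a full niece or nephew = 0.25 (full aunt/uncle↔niece/nephew: two paths of length 3 through the shared grandparent pair: r = 2·(1/2)^3 = 1/4).
Summing one r·B term per recipient: 1·0.25·0.268 + 1·0.25·0.0267 = 0.073675.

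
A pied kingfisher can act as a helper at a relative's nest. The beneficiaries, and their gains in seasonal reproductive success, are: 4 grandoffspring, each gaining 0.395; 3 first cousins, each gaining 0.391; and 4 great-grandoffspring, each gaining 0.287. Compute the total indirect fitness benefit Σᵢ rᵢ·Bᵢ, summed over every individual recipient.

0.685125

r to a grandoffspring = 1/4 (two parent–offspring links: r = (1/2)^2 = 1/4).
r to a first cousin = 0.125 (first cousins share one grandparent pair — two paths of length 4: r = 2·(1/2)^4 = 1/8).
r to a great-grandoffspring = 1/8 (three parent–offspring links: r = (1/2)^3 = 1/8).
Summing one r·B term per recipient: 4·0.25·0.395 + 3·0.125·0.391 + 4·0.125·0.287 = 0.685125.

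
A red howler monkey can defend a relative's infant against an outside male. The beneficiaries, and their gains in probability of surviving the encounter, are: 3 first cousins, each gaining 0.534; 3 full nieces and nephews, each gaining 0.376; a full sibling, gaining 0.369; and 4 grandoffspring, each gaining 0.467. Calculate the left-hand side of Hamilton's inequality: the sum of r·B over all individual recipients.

1.13375

r to a first cousin = 1/8 (first cousins share one grandparent pair — two paths of length 4: r = 2·(1/2)^4 = 1/8).
r to a full niece or nephew = 1/4 (full aunt/uncle↔niece/nephew: two paths of length 3 through the shared grandparent pair: r = 2·(1/2)^3 = 1/4).
r to a full sibling = 1/2 (full sibs share both parents — two paths of length 2: r = 2·(1/2)^2 = 1/2).
r to a grandoffspring = 0.25 (two parent–offspring links: r = (1/2)^2 = 1/4).
Summing one r·B term per recipient: 3·0.125·0.534 + 3·0.25·0.376 + 1·0.5·0.369 + 4·0.25·0.467 = 1.13375.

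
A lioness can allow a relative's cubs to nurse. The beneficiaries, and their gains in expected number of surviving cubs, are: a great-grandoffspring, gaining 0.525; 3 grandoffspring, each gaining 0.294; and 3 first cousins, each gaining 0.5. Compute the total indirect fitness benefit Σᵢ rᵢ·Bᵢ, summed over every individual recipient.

0.473625

r to a great-grandoffspring = 0.125 (three parent–offspring links: r = (1/2)^3 = 1/8).
r to a grandoffspring = 1/4 (two parent–offspring links: r = (1/2)^2 = 1/4).
r to a first cousin = 1/8 (first cousins share one grandparent pair — two paths of length 4: r = 2·(1/2)^4 = 1/8).
Summing one r·B term per recipient: 1·0.125·0.525 + 3·0.25·0.294 + 3·0.125·0.5 = 0.473625.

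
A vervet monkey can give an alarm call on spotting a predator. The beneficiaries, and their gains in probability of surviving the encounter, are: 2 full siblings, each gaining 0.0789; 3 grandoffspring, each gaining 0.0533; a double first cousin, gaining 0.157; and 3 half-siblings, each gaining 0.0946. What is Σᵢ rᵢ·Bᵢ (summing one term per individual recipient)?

0.229075

r to a full sibling = 0.5 (full sibs share both parents — two paths of length 2: r = 2·(1/2)^2 = 1/2).
r to a grandoffspring = 1/4 (two parent–offspring links: r = (1/2)^2 = 1/4).
r to a double first cousin = 0.25 (double first cousins share both grandparent pairs — four paths of length 4: r = 4·(1/2)^4 = 1/4).
r to a half-sibling = 1/4 (half-sibs share one parent — one path of length 2: r = (1/2)^2 = 1/4).
Summing one r·B term per recipient: 2·0.5·0.0789 + 3·0.25·0.0533 + 1·0.25·0.157 + 3·0.25·0.0946 = 0.229075.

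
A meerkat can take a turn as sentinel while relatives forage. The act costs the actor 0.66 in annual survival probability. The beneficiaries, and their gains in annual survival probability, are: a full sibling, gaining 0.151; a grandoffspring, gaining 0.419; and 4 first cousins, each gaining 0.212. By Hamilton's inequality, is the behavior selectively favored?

No

Hamilton's rule: the trait is favored when the sum of r·B over every recipient exceeds the actor's cost C.
r to a full sibling = 0.5 (full sibs share both parents — two paths of length 2: r = 2·(1/2)^2 = 1/2).
r to a grandoffspring = 0.25 (two parent–offspring links: r = (1/2)^2 = 1/4).
r to a first cousin = 1/8 (first cousins share one grandparent pair — two paths of length 4: r = 2·(1/2)^4 = 1/8).
Summing one r·B term per recipient: 1·0.5·0.151 + 1·0.25·0.419 + 4·0.125·0.212 = 0.28625.
0.28625 < 0.66: the indirect benefit is less than the cost.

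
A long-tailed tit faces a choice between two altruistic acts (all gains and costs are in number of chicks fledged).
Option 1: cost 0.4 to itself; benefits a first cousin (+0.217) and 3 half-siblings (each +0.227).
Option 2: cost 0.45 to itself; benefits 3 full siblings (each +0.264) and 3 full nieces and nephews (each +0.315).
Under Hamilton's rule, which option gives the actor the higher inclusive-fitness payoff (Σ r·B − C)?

Option 1: r to a first cousin = 0.125.
Option 1: r to a half-sibling = 0.25.
Option 1: Σ r·B − C = (1·0.125·0.217 + 3·0.25·0.227) − 0.4 = -0.202625.
Option 2: r to a full sibling = 0.5.
Option 2: r to a full niece or nephew = 0.25.
Option 2: Σ r·B − C = (3·0.5·0.264 + 3·0.25·0.315) − 0.45 = 0.18225.
Option 2 has the higher net inclusive-fitness payoff.

Option 2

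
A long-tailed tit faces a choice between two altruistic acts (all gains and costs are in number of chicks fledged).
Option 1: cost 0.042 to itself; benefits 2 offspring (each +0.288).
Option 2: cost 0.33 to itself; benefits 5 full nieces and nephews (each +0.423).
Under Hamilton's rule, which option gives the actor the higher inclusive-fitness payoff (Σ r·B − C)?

Option 1

Option 1: r to an offspring = 0.5.
Option 1: Σ r·B − C = (2·0.5·0.288) − 0.042 = 0.246.
Option 2: r to a full niece or nephew = 0.25.
Option 2: Σ r·B − C = (5·0.25·0.423) − 0.33 = 0.19875.
Option 1 has the higher net inclusive-fitness payoff.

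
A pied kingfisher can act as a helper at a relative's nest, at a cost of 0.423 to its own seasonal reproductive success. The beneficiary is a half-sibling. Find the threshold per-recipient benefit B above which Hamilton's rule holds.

1.692

r to a half-sibling = 1/4 (half-sibs share one parent — one path of length 2: r = (1/2)^2 = 1/4).
Hamilton's rule with n recipients of equal r: n·r·B > C, so B > C/(n·r) = 0.423/(1·0.25) = 1.692.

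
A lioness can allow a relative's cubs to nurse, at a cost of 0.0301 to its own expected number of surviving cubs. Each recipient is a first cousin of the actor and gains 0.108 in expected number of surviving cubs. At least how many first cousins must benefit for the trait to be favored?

3

r to a first cousin = 1/8 (first cousins share one grandparent pair — two paths of length 4: r = 2·(1/2)^4 = 1/8).
Hamilton's rule: n·r·B > C  ⇒  n > C/(r·B) = 0.0301/(0.125·0.108) = 2.23.
The smallest integer exceeding 2.23 is 3.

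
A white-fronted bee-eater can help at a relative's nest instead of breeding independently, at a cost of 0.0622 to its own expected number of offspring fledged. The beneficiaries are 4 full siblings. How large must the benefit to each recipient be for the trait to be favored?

0.0311

r to a full sibling = 0.5 (full sibs share both parents — two paths of length 2: r = 2·(1/2)^2 = 1/2).
Hamilton's rule with n recipients of equal r: n·r·B > C, so B > C/(n·r) = 0.0622/(4·0.5) = 0.0311.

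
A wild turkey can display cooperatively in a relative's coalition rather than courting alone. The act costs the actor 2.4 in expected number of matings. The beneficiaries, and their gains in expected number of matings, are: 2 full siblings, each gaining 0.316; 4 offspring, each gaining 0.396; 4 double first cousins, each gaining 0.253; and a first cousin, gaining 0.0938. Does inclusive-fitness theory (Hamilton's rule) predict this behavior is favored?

No

Hamilton's rule: the trait is favored when the sum of r·B over every recipient exceeds the actor's cost C.
r to a full sibling = 0.5 (full sibs share both parents — two paths of length 2: r = 2·(1/2)^2 = 1/2).
r to an offspring = 0.5 (one parent–offspring link: r = (1/2)^1 = 1/2).
r to a double first cousin = 1/4 (double first cousins share both grandparent pairs — four paths of length 4: r = 4·(1/2)^4 = 1/4).
r to a first cousin = 1/8 (first cousins share one grandparent pair — two paths of length 4: r = 2·(1/2)^4 = 1/8).
Summing one r·B term per recipient: 2·0.5·0.316 + 4·0.5·0.396 + 4·0.25·0.253 + 1·0.125·0.0938 = 1.372725.
1.372725 < 2.4: the indirect benefit is less than the cost.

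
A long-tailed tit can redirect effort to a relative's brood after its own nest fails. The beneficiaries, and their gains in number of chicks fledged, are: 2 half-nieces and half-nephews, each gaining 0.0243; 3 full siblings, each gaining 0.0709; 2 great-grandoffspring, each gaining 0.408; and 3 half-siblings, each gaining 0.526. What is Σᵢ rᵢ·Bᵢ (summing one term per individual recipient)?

0.608925

r to a half-niece or half-nephew = 1/8 (half-aunt/uncle↔niece/nephew: one path of length 3: r = (1/2)^3 = 1/8).
r to a full sibling = 0.5 (full sibs share both parents — two paths of length 2: r = 2·(1/2)^2 = 1/2).
r to a great-grandoffspring = 0.125 (three parent–offspring links: r = (1/2)^3 = 1/8).
r to a half-sibling = 1/4 (half-sibs share one parent — one path of length 2: r = (1/2)^2 = 1/4).
Summing one r·B term per recipient: 2·0.125·0.0243 + 3·0.5·0.0709 + 2·0.125·0.408 + 3·0.25·0.526 = 0.608925.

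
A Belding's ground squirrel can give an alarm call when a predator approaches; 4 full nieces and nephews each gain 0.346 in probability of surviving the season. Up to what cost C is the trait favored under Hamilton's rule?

r to a full niece or nephew = 0.25 (full aunt/uncle↔niece/nephew: two paths of length 3 through the shared grandparent pair: r = 2·(1/2)^3 = 1/4).
Hamilton's rule: n·r·B > C, so the trait is favored while C < n·r·B = 4·0.25·0.346 = 0.346.

0.346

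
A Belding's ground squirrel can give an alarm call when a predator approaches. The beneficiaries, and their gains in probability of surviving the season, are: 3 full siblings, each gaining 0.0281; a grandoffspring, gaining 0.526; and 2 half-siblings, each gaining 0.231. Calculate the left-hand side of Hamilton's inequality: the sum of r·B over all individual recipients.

0.28915

r to a full sibling = 0.5 (full sibs share both parents — two paths of length 2: r = 2·(1/2)^2 = 1/2).
r to a grandoffspring = 1/4 (two parent–offspring links: r = (1/2)^2 = 1/4).
r to a half-sibling = 1/4 (half-sibs share one parent — one path of length 2: r = (1/2)^2 = 1/4).
Summing one r·B term per recipient: 3·0.5·0.0281 + 1·0.25·0.526 + 2·0.25·0.231 = 0.28915.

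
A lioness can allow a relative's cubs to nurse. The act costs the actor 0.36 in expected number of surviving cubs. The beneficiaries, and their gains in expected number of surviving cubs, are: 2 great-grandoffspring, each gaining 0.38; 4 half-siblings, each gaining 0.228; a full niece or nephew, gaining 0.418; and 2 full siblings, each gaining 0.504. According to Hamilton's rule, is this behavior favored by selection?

Yes

Hamilton's rule: the trait is favored when the sum of r·B over every recipient exceeds the actor's cost C.
r to a great-grandoffspring = 1/8 (three parent–offspring links: r = (1/2)^3 = 1/8).
r to a half-sibling = 0.25 (half-sibs share one parent — one path of length 2: r = (1/2)^2 = 1/4).
r to a full niece or nephew = 0.25 (full aunt/uncle↔niece/nephew: two paths of length 3 through the shared grandparent pair: r = 2·(1/2)^3 = 1/4).
r to a full sibling = 0.5 (full sibs share both parents — two paths of length 2: r = 2·(1/2)^2 = 1/2).
Summing one r·B term per recipient: 2·0.125·0.38 + 4·0.25·0.228 + 1·0.25·0.418 + 2·0.5·0.504 = 0.9315.
0.9315 > 0.36: the indirect benefit exceeds the cost.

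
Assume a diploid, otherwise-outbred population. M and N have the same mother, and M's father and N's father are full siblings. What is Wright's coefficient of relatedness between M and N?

0.375

Independent pedigree routes through distinct common ancestors add.
M and N are related in two ways: half-sibs through their shared mother (r = 1/4) and first cousins through their fathers (r = 1/8).
r = 1/4 + 1/8 = 3/8 = 0.375.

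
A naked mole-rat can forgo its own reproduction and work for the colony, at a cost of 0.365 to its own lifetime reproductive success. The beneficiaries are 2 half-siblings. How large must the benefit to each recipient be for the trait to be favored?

r to a half-sibling = 0.25 (half-sibs share one parent — one path of length 2: r = (1/2)^2 = 1/4).
Hamilton's rule with n recipients of equal r: n·r·B > C, so B > C/(n·r) = 0.365/(2·0.25) = 0.73.

0.73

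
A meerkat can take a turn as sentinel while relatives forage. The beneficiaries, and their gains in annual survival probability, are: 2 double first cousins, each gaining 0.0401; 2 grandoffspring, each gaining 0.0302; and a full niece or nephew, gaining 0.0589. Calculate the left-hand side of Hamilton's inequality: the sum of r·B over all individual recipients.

0.049875

r to a double first cousin = 1/4 (double first cousins share both grandparent pairs — four paths of length 4: r = 4·(1/2)^4 = 1/4).
r to a grandoffspring = 0.25 (two parent–offspring links: r = (1/2)^2 = 1/4).
r to a full niece or nephew = 1/4 (full aunt/uncle↔niece/nephew: two paths of length 3 through the shared grandparent pair: r = 2·(1/2)^3 = 1/4).
Summing one r·B term per recipient: 2·0.25·0.0401 + 2·0.25·0.0302 + 1·0.25·0.0589 = 0.049875.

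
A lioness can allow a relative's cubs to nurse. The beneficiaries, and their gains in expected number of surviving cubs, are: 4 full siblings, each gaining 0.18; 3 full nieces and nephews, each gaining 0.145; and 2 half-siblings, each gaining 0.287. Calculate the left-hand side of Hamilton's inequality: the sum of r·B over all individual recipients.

0.61225

r to a full sibling = 0.5 (full sibs share both parents — two paths of length 2: r = 2·(1/2)^2 = 1/2).
r to a full niece or nephew = 1/4 (full aunt/uncle↔niece/nephew: two paths of length 3 through the shared grandparent pair: r = 2·(1/2)^3 = 1/4).
r to a half-sibling = 0.25 (half-sibs share one parent — one path of length 2: r = (1/2)^2 = 1/4).
Summing one r·B term per recipient: 4·0.5·0.18 + 3·0.25·0.145 + 2·0.25·0.287 = 0.61225.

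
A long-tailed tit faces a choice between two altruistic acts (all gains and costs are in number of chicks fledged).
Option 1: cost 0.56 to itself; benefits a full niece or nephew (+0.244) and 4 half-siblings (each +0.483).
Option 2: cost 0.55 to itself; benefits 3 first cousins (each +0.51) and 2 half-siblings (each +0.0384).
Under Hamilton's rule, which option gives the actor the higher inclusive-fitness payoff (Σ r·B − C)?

Option 1

Option 1: r to a full niece or nephew = 0.25.
Option 1: r to a half-sibling = 0.25.
Option 1: Σ r·B − C = (1·0.25·0.244 + 4·0.25·0.483) − 0.56 = -0.016.
Option 2: r to a first cousin = 0.125.
Option 2: r to a half-sibling = 0.25.
Option 2: Σ r·B − C = (3·0.125·0.51 + 2·0.25·0.0384) − 0.55 = -0.33955.
Option 1 has the higher net inclusive-fitness payoff.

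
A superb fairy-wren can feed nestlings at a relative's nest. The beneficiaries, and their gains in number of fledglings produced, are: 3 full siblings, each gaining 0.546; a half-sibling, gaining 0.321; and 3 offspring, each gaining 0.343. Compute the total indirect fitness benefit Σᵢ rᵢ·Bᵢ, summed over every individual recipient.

1.41375

r to a full sibling = 0.5 (full sibs share both parents — two paths of length 2: r = 2·(1/2)^2 = 1/2).
r to a half-sibling = 1/4 (half-sibs share one parent — one path of length 2: r = (1/2)^2 = 1/4).
r to an offspring = 0.5 (one parent–offspring link: r = (1/2)^1 = 1/2).
Summing one r·B term per recipient: 3·0.5·0.546 + 1·0.25·0.321 + 3·0.5·0.343 = 1.41375.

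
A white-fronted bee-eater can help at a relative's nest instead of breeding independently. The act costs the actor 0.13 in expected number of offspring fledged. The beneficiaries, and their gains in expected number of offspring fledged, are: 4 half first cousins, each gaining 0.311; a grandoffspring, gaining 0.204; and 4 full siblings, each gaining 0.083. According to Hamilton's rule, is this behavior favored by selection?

Yes

Hamilton's rule: the trait is favored when the sum of r·B over every recipient exceeds the actor's cost C.
r to a half first cousin = 1/16 (half first cousins share one grandparent — one path of length 4: r = (1/2)^4 = 1/16).
r to a grandoffspring = 0.25 (two parent–offspring links: r = (1/2)^2 = 1/4).
r to a full sibling = 1/2 (full sibs share both parents — two paths of length 2: r = 2·(1/2)^2 = 1/2).
Summing one r·B term per recipient: 4·0.0625·0.311 + 1·0.25·0.204 + 4·0.5·0.083 = 0.29475.
0.29475 > 0.13: the indirect benefit exceeds the cost.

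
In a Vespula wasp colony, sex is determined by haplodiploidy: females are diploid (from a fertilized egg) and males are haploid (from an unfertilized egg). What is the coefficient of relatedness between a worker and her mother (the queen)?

0.5

One meiotic link between diploid queen and diploid daughter: r = 1/2.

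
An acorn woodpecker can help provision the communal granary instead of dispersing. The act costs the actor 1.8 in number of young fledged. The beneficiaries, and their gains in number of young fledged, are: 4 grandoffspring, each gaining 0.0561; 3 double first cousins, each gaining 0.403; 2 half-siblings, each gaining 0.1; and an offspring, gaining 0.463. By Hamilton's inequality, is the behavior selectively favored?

Hamilton's rule: the trait is favored when the sum of r·B over every recipient exceeds the actor's cost C.
r to a grandoffspring = 1/4 (two parent–offspring links: r = (1/2)^2 = 1/4).
r to a double first cousin = 0.25 (double first cousins share both grandparent pairs — four paths of length 4: r = 4·(1/2)^4 = 1/4).
r to a half-sibling = 0.25 (half-sibs share one parent — one path of length 2: r = (1/2)^2 = 1/4).
r to an offspring = 0.5 (one parent–offspring link: r = (1/2)^1 = 1/2).
Summing one r·B term per recipient: 4·0.25·0.0561 + 3·0.25·0.403 + 2·0.25·0.1 + 1·0.5·0.463 = 0.63985.
0.63985 < 1.8: the indirect benefit is less than the cost.

No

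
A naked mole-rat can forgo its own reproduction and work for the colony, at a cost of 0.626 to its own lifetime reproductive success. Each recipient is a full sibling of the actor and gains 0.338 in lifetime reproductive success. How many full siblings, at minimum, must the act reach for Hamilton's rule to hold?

r to a full sibling = 1/2 (full sibs share both parents — two paths of length 2: r = 2·(1/2)^2 = 1/2).
Hamilton's rule: n·r·B > C  ⇒  n > C/(r·B) = 0.626/(0.5·0.338) = 3.704.
The smallest integer exceeding 3.704 is 4.

4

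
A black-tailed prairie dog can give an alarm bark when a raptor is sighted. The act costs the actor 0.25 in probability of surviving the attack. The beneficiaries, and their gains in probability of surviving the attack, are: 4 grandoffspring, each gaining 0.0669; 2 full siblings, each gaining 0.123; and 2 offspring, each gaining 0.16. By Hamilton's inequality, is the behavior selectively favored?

Yes

Hamilton's rule: the trait is favored when the sum of r·B over every recipient exceeds the actor's cost C.
r to a grandoffspring = 0.25 (two parent–offspring links: r = (1/2)^2 = 1/4).
r to a full sibling = 0.5 (full sibs share both parents — two paths of length 2: r = 2·(1/2)^2 = 1/2).
r to an offspring = 0.5 (one parent–offspring link: r = (1/2)^1 = 1/2).
Summing one r·B term per recipient: 4·0.25·0.0669 + 2·0.5·0.123 + 2·0.5·0.16 = 0.3499.
0.3499 > 0.25: the indirect benefit exceeds the cost.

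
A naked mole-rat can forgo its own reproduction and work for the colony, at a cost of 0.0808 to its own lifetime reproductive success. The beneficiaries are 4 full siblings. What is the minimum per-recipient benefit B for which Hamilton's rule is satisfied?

0.0404

r to a full sibling = 0.5 (full sibs share both parents — two paths of length 2: r = 2·(1/2)^2 = 1/2).
Hamilton's rule with n recipients of equal r: n·r·B > C, so B > C/(n·r) = 0.0808/(4·0.5) = 0.0404.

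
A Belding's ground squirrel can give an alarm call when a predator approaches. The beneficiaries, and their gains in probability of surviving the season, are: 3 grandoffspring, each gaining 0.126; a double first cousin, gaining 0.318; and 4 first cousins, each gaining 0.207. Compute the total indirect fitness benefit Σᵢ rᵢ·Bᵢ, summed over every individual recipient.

0.2775

r to a grandoffspring = 1/4 (two parent–offspring links: r = (1/2)^2 = 1/4).
r to a double first cousin = 0.25 (double first cousins share both grandparent pairs — four paths of length 4: r = 4·(1/2)^4 = 1/4).
r to a first cousin = 0.125 (first cousins share one grandparent pair — two paths of length 4: r = 2·(1/2)^4 = 1/8).
Summing one r·B term per recipient: 3·0.25·0.126 + 1·0.25·0.318 + 4·0.125·0.207 = 0.2775.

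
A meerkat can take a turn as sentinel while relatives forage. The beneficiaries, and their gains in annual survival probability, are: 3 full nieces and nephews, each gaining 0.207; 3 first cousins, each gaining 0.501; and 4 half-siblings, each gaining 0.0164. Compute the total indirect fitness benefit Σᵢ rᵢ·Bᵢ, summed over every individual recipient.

0.359525

r to a full niece or nephew = 0.25 (full aunt/uncle↔niece/nephew: two paths of length 3 through the shared grandparent pair: r = 2·(1/2)^3 = 1/4).
r to a first cousin = 0.125 (first cousins share one grandparent pair — two paths of length 4: r = 2·(1/2)^4 = 1/8).
r to a half-sibling = 0.25 (half-sibs share one parent — one path of length 2: r = (1/2)^2 = 1/4).
Summing one r·B term per recipient: 3·0.25·0.207 + 3·0.125·0.501 + 4·0.25·0.0164 = 0.359525.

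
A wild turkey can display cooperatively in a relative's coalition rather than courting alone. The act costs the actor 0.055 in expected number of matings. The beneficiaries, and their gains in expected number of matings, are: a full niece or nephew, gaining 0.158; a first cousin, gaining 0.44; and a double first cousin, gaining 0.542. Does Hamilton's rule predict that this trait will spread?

Yes

Hamilton's rule: the trait is favored when the sum of r·B over every recipient exceeds the actor's cost C.
r to a full niece or nephew = 1/4 (full aunt/uncle↔niece/nephew: two paths of length 3 through the shared grandparent pair: r = 2·(1/2)^3 = 1/4).
r to a first cousin = 0.125 (first cousins share one grandparent pair — two paths of length 4: r = 2·(1/2)^4 = 1/8).
r to a double first cousin = 0.25 (double first cousins share both grandparent pairs — four paths of length 4: r = 4·(1/2)^4 = 1/4).
Summing one r·B term per recipient: 1·0.25·0.158 + 1·0.125·0.44 + 1·0.25·0.542 = 0.23.
0.23 > 0.055: the indirect benefit exceeds the cost.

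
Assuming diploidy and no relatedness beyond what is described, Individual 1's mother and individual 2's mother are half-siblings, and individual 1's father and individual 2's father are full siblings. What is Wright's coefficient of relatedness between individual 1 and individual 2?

0.1875

Wright's path rule: contributions from independent ancestry routes add.
Individual 1 and individual 2 are related in two ways: half first cousins through their mothers (r = 1/16) and first cousins through their fathers (r = 1/8).
r = 1/16 + 1/8 = 0.1875.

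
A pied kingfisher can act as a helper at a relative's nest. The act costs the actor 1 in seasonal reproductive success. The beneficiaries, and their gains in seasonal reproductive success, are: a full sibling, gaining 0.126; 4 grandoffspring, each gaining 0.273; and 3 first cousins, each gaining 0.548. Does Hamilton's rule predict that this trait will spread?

Hamilton's rule: the trait is favored when the sum of r·B over every recipient exceeds the actor's cost C.
r to a full sibling = 0.5 (full sibs share both parents — two paths of length 2: r = 2·(1/2)^2 = 1/2).
r to a grandoffspring = 0.25 (two parent–offspring links: r = (1/2)^2 = 1/4).
r to a first cousin = 1/8 (first cousins share one grandparent pair — two paths of length 4: r = 2·(1/2)^4 = 1/8).
Summing one r·B term per recipient: 1·0.5·0.126 + 4·0.25·0.273 + 3·0.125·0.548 = 0.5415.
0.5415 < 1: the indirect benefit is less than the cost.

No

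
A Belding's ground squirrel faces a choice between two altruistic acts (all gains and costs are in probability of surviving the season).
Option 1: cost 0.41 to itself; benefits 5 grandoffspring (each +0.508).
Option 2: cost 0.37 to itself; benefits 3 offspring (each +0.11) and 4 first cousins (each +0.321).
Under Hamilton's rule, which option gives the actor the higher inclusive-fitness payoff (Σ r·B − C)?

Option 1: r to a grandoffspring = 0.25.
Option 1: Σ r·B − C = (5·0.25·0.508) − 0.41 = 0.225.
Option 2: r to an offspring = 0.5.
Option 2: r to a first cousin = 0.125.
Option 2: Σ r·B − C = (3·0.5·0.11 + 4·0.125·0.321) − 0.37 = -0.0445.
Option 1 has the higher net inclusive-fitness payoff.

Option 1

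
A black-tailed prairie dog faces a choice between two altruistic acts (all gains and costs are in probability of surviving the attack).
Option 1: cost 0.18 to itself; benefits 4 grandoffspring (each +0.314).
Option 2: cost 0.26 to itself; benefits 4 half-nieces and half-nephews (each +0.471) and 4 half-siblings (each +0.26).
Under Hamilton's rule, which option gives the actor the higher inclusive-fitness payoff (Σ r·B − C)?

Option 1: r to a grandoffspring = 0.25.
Option 1: Σ r·B − C = (4·0.25·0.314) − 0.18 = 0.134.
Option 2: r to a half-niece or half-nephew = 0.125.
Option 2: r to a half-sibling = 0.25.
Option 2: Σ r·B − C = (4·0.125·0.471 + 4·0.25·0.26) − 0.26 = 0.2355.
Option 2 has the higher net inclusive-fitness payoff.

Option 2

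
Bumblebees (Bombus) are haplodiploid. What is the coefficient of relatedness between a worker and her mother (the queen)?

One meiotic link between diploid queen and diploid daughter: r = 1/2.

0.5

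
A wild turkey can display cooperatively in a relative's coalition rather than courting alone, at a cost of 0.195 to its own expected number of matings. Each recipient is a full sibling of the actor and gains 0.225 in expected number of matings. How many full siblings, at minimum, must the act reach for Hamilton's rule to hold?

2

r to a full sibling = 1/2 (full sibs share both parents — two paths of length 2: r = 2·(1/2)^2 = 1/2).
Hamilton's rule: n·r·B > C  ⇒  n > C/(r·B) = 0.195/(0.5·0.225) = 1.733.
The smallest integer exceeding 1.733 is 2.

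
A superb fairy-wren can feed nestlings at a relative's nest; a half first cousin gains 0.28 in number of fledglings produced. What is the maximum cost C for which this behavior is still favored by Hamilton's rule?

r to a half first cousin = 1/16 (half first cousins share one grandparent — one path of length 4: r = (1/2)^4 = 1/16).
Hamilton's rule: n·r·B > C, so the trait is favored while C < n·r·B = 1·0.0625·0.28 = 0.0175.

0.0175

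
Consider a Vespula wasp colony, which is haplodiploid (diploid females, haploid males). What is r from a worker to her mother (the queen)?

One meiotic link between diploid queen and diploid daughter: r = 1/2.

0.5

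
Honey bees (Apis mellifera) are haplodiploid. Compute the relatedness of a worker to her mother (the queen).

One meiotic link between diploid queen and diploid daughter: r = 1/2.

0.5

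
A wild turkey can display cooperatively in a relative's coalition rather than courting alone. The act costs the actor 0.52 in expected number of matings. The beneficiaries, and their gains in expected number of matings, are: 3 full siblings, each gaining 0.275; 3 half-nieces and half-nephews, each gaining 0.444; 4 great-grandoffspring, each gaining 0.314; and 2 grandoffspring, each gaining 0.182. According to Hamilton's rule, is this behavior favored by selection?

Hamilton's rule: the trait is favored when the sum of r·B over every recipient exceeds the actor's cost C.
r to a full sibling = 0.5 (full sibs share both parents — two paths of length 2: r = 2·(1/2)^2 = 1/2).
r to a half-niece or half-nephew = 0.125 (half-aunt/uncle↔niece/nephew: one path of length 3: r = (1/2)^3 = 1/8).
r to a great-grandoffspring = 0.125 (three parent–offspring links: r = (1/2)^3 = 1/8).
r to a grandoffspring = 0.25 (two parent–offspring links: r = (1/2)^2 = 1/4).
Summing one r·B term per recipient: 3·0.5·0.275 + 3·0.125·0.444 + 4·0.125·0.314 + 2·0.25·0.182 = 0.827.
0.827 > 0.52: the indirect benefit exceeds the cost.

Yes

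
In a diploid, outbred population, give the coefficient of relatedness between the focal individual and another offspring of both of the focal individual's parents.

0.5

Each parent–offspring link contributes a factor of 1/2, and independent paths through distinct common ancestors add.
Full sibs share both parents — two paths of length 2: r = 2·(1/2)^2 = 1/2.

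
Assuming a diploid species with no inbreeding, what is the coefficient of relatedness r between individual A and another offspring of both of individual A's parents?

Each parent–offspring link contributes a factor of 1/2, and independent paths through distinct common ancestors add.
Full sibs share both parents — two paths of length 2: r = 2·(1/2)^2 = 1/2.

0.5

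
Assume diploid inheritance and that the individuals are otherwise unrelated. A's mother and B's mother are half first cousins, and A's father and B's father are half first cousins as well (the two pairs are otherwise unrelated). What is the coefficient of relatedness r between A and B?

0.03125

With two independent routes of shared ancestry, r is the sum of the two contributions.
A and B are related in two ways: half second cousins through their mothers (r = 1/64) and half second cousins through their fathers (r = 1/64).
r = 1/64 + 1/64 = 1/32 = 0.03125.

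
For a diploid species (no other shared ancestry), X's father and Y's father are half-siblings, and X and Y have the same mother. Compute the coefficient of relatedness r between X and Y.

0.3125

Relatedness sums over independent paths through distinct common ancestors.
X and Y are related in two ways: half first cousins through their fathers (r = 1/16) and half-sibs through their shared mother (r = 1/4).
r = 1/16 + 1/4 = 5/16 = 0.3125.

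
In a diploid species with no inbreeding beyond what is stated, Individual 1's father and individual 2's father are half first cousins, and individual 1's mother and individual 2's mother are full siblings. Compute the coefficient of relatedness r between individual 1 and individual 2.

0.140625

Relatedness sums over independent paths through distinct common ancestors.
Individual 1 and individual 2 are related in two ways: half second cousins through their fathers (r = 1/64) and first cousins through their mothers (r = 1/8).
r = 1/64 + 1/8 = 0.140625.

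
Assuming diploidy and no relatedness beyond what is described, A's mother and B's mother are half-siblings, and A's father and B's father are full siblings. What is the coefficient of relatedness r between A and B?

0.1875

Relatedness sums over independent paths through distinct common ancestors.
A and B are related in two ways: half first cousins through their mothers (r = 1/16) and first cousins through their fathers (r = 1/8).
r = 1/16 + 1/8 = 0.1875.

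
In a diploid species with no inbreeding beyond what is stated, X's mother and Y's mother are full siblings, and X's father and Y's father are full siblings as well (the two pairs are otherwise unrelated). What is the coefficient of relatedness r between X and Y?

Independent pedigree routes through distinct common ancestors add.
X and Y are related in two ways: first cousins through their mothers (r = 1/8) and first cousins through their fathers (r = 1/8) — i.e. double first cousins.
r = 1/8 + 1/8 = 1/4 = 0.25.

0.25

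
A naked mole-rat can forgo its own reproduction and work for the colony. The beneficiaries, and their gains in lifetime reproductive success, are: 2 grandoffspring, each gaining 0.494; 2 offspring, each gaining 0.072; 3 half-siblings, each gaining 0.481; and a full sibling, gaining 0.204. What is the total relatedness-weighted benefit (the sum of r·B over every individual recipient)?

r to a grandoffspring = 0.25 (two parent–offspring links: r = (1/2)^2 = 1/4).
r to an offspring = 0.5 (one parent–offspring link: r = (1/2)^1 = 1/2).
r to a half-sibling = 0.25 (half-sibs share one parent — one path of length 2: r = (1/2)^2 = 1/4).
r to a full sibling = 0.5 (full sibs share both parents — two paths of length 2: r = 2·(1/2)^2 = 1/2).
Summing one r·B term per recipient: 2·0.25·0.494 + 2·0.5·0.072 + 3·0.25·0.481 + 1·0.5·0.204 = 0.78175.

0.78175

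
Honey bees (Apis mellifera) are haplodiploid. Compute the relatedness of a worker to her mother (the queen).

0.5

One meiotic link between diploid queen and diploid daughter: r = 1/2.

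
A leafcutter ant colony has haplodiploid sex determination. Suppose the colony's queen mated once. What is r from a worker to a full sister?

Haplodiploid full sisters inherit their father's entire haploid genome identically (contributing 1/2) and on average half of their mother's contribution (1/2 · 1/2 = 1/4); r = 1/2 + 1/4 = 3/4.

0.75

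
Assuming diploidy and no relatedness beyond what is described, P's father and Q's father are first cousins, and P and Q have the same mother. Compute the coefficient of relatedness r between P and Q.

Independent pedigree routes through distinct common ancestors add.
P and Q are related in two ways: second cousins through their fathers (r = 1/32) and half-sibs through their shared mother (r = 1/4).
r = 1/32 + 1/4 = 0.28125.

0.28125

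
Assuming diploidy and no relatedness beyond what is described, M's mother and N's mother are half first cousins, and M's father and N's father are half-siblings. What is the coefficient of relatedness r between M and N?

0.078125

Independent pedigree routes through distinct common ancestors add.
M and N are related in two ways: half second cousins through their mothers (r = 1/64) and half first cousins through their fathers (r = 1/16).
r = 1/64 + 1/16 = 5/64 = 0.078125.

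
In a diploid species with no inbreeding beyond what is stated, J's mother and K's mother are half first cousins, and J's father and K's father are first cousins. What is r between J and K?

Independent pedigree routes through distinct common ancestors add.
J and K are related in two ways: half second cousins through their mothers (r = 1/64) and second cousins through their fathers (r = 1/32).
r = 1/64 + 1/32 = 0.046875.

0.046875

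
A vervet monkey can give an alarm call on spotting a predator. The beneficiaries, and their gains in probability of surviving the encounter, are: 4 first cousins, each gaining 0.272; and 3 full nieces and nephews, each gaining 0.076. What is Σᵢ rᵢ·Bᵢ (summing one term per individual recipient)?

0.193

r to a first cousin = 0.125 (first cousins share one grandparent pair — two paths of length 4: r = 2·(1/2)^4 = 1/8).
r to a full niece or nephew = 1/4 (full aunt/uncle↔niece/nephew: two paths of length 3 through the shared grandparent pair: r = 2·(1/2)^3 = 1/4).
Summing one r·B term per recipient: 4·0.125·0.272 + 3·0.25·0.076 = 0.193.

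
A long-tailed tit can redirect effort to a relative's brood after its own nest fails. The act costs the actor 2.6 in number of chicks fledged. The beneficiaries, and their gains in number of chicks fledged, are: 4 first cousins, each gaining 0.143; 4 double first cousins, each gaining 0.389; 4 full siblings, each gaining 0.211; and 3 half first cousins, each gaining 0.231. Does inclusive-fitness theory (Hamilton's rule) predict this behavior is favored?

No

Hamilton's rule: the trait is favored when the sum of r·B over every recipient exceeds the actor's cost C.
r to a first cousin = 1/8 (first cousins share one grandparent pair — two paths of length 4: r = 2·(1/2)^4 = 1/8).
r to a double first cousin = 0.25 (double first cousins share both grandparent pairs — four paths of length 4: r = 4·(1/2)^4 = 1/4).
r to a full sibling = 1/2 (full sibs share both parents — two paths of length 2: r = 2·(1/2)^2 = 1/2).
r to a half first cousin = 0.0625 (half first cousins share one grandparent — one path of length 4: r = (1/2)^4 = 1/16).
Summing one r·B term per recipient: 4·0.125·0.143 + 4·0.25·0.389 + 4·0.5·0.211 + 3·0.0625·0.231 = 0.9258125.
0.9258125 < 2.6: the indirect benefit is less than the cost.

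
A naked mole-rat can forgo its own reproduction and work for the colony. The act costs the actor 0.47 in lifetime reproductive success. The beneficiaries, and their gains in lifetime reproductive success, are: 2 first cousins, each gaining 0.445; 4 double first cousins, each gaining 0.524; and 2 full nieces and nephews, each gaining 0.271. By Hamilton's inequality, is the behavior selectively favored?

Hamilton's rule: the trait is favored when the sum of r·B over every recipient exceeds the actor's cost C.
r to a first cousin = 1/8 (first cousins share one grandparent pair — two paths of length 4: r = 2·(1/2)^4 = 1/8).
r to a double first cousin = 0.25 (double first cousins share both grandparent pairs — four paths of length 4: r = 4·(1/2)^4 = 1/4).
r to a full niece or nephew = 0.25 (full aunt/uncle↔niece/nephew: two paths of length 3 through the shared grandparent pair: r = 2·(1/2)^3 = 1/4).
Summing one r·B term per recipient: 2·0.125·0.445 + 4·0.25·0.524 + 2·0.25·0.271 = 0.77075.
0.77075 > 0.47: the indirect benefit exceeds the cost.

Yes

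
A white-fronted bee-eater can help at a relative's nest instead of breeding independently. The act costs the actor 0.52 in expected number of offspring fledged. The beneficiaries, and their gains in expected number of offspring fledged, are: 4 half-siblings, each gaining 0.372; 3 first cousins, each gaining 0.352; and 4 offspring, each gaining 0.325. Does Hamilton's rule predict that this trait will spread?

Yes

Hamilton's rule: the trait is favored when the sum of r·B over every recipient exceeds the actor's cost C.
r to a half-sibling = 0.25 (half-sibs share one parent — one path of length 2: r = (1/2)^2 = 1/4).
r to a first cousin = 0.125 (first cousins share one grandparent pair — two paths of length 4: r = 2·(1/2)^4 = 1/8).
r to an offspring = 1/2 (one parent–offspring link: r = (1/2)^1 = 1/2).
Summing one r·B term per recipient: 4·0.25·0.372 + 3·0.125·0.352 + 4·0.5·0.325 = 1.154.
1.154 > 0.52: the indirect benefit exceeds the cost.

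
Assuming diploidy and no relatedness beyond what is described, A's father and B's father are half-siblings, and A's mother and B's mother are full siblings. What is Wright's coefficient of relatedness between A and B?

Wright's path rule: contributions from independent ancestry routes add.
A and B are related in two ways: half first cousins through their fathers (r = 1/16) and first cousins through their mothers (r = 1/8).
r = 1/16 + 1/8 = 0.1875.

0.1875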